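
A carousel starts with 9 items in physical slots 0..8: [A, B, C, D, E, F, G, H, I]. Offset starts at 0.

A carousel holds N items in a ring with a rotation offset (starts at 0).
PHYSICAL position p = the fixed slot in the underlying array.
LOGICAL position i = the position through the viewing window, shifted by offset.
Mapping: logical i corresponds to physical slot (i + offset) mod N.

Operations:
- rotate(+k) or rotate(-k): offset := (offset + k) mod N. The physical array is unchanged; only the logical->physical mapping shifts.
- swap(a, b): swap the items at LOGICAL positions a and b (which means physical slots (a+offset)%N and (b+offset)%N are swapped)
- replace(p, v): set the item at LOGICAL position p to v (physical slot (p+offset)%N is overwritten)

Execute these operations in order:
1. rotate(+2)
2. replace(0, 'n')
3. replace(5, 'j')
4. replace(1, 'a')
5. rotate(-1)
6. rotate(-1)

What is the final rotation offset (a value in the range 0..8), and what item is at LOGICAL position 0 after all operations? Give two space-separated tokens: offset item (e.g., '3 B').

Answer: 0 A

Derivation:
After op 1 (rotate(+2)): offset=2, physical=[A,B,C,D,E,F,G,H,I], logical=[C,D,E,F,G,H,I,A,B]
After op 2 (replace(0, 'n')): offset=2, physical=[A,B,n,D,E,F,G,H,I], logical=[n,D,E,F,G,H,I,A,B]
After op 3 (replace(5, 'j')): offset=2, physical=[A,B,n,D,E,F,G,j,I], logical=[n,D,E,F,G,j,I,A,B]
After op 4 (replace(1, 'a')): offset=2, physical=[A,B,n,a,E,F,G,j,I], logical=[n,a,E,F,G,j,I,A,B]
After op 5 (rotate(-1)): offset=1, physical=[A,B,n,a,E,F,G,j,I], logical=[B,n,a,E,F,G,j,I,A]
After op 6 (rotate(-1)): offset=0, physical=[A,B,n,a,E,F,G,j,I], logical=[A,B,n,a,E,F,G,j,I]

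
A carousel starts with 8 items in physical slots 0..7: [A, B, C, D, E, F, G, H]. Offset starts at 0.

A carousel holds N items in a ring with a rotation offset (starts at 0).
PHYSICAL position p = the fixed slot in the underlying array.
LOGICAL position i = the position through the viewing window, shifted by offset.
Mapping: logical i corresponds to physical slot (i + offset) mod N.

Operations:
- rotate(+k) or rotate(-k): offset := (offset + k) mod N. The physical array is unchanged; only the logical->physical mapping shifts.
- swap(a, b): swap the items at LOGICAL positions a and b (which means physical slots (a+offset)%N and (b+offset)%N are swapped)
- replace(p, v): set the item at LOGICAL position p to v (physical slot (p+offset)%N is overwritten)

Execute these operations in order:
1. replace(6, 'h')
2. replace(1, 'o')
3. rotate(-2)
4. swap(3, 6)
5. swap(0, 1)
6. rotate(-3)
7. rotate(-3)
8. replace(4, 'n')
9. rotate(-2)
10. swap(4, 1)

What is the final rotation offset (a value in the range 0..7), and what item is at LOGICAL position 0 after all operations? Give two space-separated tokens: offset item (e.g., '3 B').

After op 1 (replace(6, 'h')): offset=0, physical=[A,B,C,D,E,F,h,H], logical=[A,B,C,D,E,F,h,H]
After op 2 (replace(1, 'o')): offset=0, physical=[A,o,C,D,E,F,h,H], logical=[A,o,C,D,E,F,h,H]
After op 3 (rotate(-2)): offset=6, physical=[A,o,C,D,E,F,h,H], logical=[h,H,A,o,C,D,E,F]
After op 4 (swap(3, 6)): offset=6, physical=[A,E,C,D,o,F,h,H], logical=[h,H,A,E,C,D,o,F]
After op 5 (swap(0, 1)): offset=6, physical=[A,E,C,D,o,F,H,h], logical=[H,h,A,E,C,D,o,F]
After op 6 (rotate(-3)): offset=3, physical=[A,E,C,D,o,F,H,h], logical=[D,o,F,H,h,A,E,C]
After op 7 (rotate(-3)): offset=0, physical=[A,E,C,D,o,F,H,h], logical=[A,E,C,D,o,F,H,h]
After op 8 (replace(4, 'n')): offset=0, physical=[A,E,C,D,n,F,H,h], logical=[A,E,C,D,n,F,H,h]
After op 9 (rotate(-2)): offset=6, physical=[A,E,C,D,n,F,H,h], logical=[H,h,A,E,C,D,n,F]
After op 10 (swap(4, 1)): offset=6, physical=[A,E,h,D,n,F,H,C], logical=[H,C,A,E,h,D,n,F]

Answer: 6 H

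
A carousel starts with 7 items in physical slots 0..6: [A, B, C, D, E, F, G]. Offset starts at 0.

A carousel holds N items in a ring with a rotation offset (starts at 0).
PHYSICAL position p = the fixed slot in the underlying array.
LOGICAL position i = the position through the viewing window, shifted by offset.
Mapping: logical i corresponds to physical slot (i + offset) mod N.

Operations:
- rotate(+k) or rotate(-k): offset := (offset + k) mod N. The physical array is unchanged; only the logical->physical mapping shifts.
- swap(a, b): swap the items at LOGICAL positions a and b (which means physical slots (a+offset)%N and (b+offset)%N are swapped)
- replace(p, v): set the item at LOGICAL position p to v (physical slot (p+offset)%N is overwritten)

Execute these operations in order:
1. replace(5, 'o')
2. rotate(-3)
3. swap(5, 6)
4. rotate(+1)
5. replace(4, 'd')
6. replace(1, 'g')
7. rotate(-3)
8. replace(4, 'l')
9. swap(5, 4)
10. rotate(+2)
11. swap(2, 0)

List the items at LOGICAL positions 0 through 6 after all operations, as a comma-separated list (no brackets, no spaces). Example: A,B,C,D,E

Answer: A,o,E,l,B,d,C

Derivation:
After op 1 (replace(5, 'o')): offset=0, physical=[A,B,C,D,E,o,G], logical=[A,B,C,D,E,o,G]
After op 2 (rotate(-3)): offset=4, physical=[A,B,C,D,E,o,G], logical=[E,o,G,A,B,C,D]
After op 3 (swap(5, 6)): offset=4, physical=[A,B,D,C,E,o,G], logical=[E,o,G,A,B,D,C]
After op 4 (rotate(+1)): offset=5, physical=[A,B,D,C,E,o,G], logical=[o,G,A,B,D,C,E]
After op 5 (replace(4, 'd')): offset=5, physical=[A,B,d,C,E,o,G], logical=[o,G,A,B,d,C,E]
After op 6 (replace(1, 'g')): offset=5, physical=[A,B,d,C,E,o,g], logical=[o,g,A,B,d,C,E]
After op 7 (rotate(-3)): offset=2, physical=[A,B,d,C,E,o,g], logical=[d,C,E,o,g,A,B]
After op 8 (replace(4, 'l')): offset=2, physical=[A,B,d,C,E,o,l], logical=[d,C,E,o,l,A,B]
After op 9 (swap(5, 4)): offset=2, physical=[l,B,d,C,E,o,A], logical=[d,C,E,o,A,l,B]
After op 10 (rotate(+2)): offset=4, physical=[l,B,d,C,E,o,A], logical=[E,o,A,l,B,d,C]
After op 11 (swap(2, 0)): offset=4, physical=[l,B,d,C,A,o,E], logical=[A,o,E,l,B,d,C]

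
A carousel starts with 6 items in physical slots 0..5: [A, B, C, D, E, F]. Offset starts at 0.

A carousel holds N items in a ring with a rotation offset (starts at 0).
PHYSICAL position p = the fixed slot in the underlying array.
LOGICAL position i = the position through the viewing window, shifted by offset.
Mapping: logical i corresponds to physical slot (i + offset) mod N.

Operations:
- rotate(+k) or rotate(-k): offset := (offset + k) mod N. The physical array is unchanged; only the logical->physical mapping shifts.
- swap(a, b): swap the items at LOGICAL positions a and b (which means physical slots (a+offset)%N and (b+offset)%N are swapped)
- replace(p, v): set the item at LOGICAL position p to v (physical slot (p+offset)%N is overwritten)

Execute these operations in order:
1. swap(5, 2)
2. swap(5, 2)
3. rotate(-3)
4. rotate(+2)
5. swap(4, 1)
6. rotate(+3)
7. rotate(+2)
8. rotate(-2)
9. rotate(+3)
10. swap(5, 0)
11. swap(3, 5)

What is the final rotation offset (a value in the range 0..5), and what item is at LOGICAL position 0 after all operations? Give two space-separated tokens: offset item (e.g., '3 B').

After op 1 (swap(5, 2)): offset=0, physical=[A,B,F,D,E,C], logical=[A,B,F,D,E,C]
After op 2 (swap(5, 2)): offset=0, physical=[A,B,C,D,E,F], logical=[A,B,C,D,E,F]
After op 3 (rotate(-3)): offset=3, physical=[A,B,C,D,E,F], logical=[D,E,F,A,B,C]
After op 4 (rotate(+2)): offset=5, physical=[A,B,C,D,E,F], logical=[F,A,B,C,D,E]
After op 5 (swap(4, 1)): offset=5, physical=[D,B,C,A,E,F], logical=[F,D,B,C,A,E]
After op 6 (rotate(+3)): offset=2, physical=[D,B,C,A,E,F], logical=[C,A,E,F,D,B]
After op 7 (rotate(+2)): offset=4, physical=[D,B,C,A,E,F], logical=[E,F,D,B,C,A]
After op 8 (rotate(-2)): offset=2, physical=[D,B,C,A,E,F], logical=[C,A,E,F,D,B]
After op 9 (rotate(+3)): offset=5, physical=[D,B,C,A,E,F], logical=[F,D,B,C,A,E]
After op 10 (swap(5, 0)): offset=5, physical=[D,B,C,A,F,E], logical=[E,D,B,C,A,F]
After op 11 (swap(3, 5)): offset=5, physical=[D,B,F,A,C,E], logical=[E,D,B,F,A,C]

Answer: 5 E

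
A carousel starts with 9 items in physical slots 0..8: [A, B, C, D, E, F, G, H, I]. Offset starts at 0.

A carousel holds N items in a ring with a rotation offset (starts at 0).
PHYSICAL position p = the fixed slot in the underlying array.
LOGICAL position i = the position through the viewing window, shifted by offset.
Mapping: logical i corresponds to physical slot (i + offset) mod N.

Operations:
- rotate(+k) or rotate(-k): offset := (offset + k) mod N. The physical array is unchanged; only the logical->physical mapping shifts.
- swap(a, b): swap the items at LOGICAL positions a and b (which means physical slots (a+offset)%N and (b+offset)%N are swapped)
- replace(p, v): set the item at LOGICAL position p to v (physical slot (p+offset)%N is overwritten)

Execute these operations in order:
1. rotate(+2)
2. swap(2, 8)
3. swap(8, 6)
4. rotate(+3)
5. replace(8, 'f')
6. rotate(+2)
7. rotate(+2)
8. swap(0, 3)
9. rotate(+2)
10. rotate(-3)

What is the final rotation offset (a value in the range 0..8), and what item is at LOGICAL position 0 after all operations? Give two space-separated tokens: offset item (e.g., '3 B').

After op 1 (rotate(+2)): offset=2, physical=[A,B,C,D,E,F,G,H,I], logical=[C,D,E,F,G,H,I,A,B]
After op 2 (swap(2, 8)): offset=2, physical=[A,E,C,D,B,F,G,H,I], logical=[C,D,B,F,G,H,I,A,E]
After op 3 (swap(8, 6)): offset=2, physical=[A,I,C,D,B,F,G,H,E], logical=[C,D,B,F,G,H,E,A,I]
After op 4 (rotate(+3)): offset=5, physical=[A,I,C,D,B,F,G,H,E], logical=[F,G,H,E,A,I,C,D,B]
After op 5 (replace(8, 'f')): offset=5, physical=[A,I,C,D,f,F,G,H,E], logical=[F,G,H,E,A,I,C,D,f]
After op 6 (rotate(+2)): offset=7, physical=[A,I,C,D,f,F,G,H,E], logical=[H,E,A,I,C,D,f,F,G]
After op 7 (rotate(+2)): offset=0, physical=[A,I,C,D,f,F,G,H,E], logical=[A,I,C,D,f,F,G,H,E]
After op 8 (swap(0, 3)): offset=0, physical=[D,I,C,A,f,F,G,H,E], logical=[D,I,C,A,f,F,G,H,E]
After op 9 (rotate(+2)): offset=2, physical=[D,I,C,A,f,F,G,H,E], logical=[C,A,f,F,G,H,E,D,I]
After op 10 (rotate(-3)): offset=8, physical=[D,I,C,A,f,F,G,H,E], logical=[E,D,I,C,A,f,F,G,H]

Answer: 8 E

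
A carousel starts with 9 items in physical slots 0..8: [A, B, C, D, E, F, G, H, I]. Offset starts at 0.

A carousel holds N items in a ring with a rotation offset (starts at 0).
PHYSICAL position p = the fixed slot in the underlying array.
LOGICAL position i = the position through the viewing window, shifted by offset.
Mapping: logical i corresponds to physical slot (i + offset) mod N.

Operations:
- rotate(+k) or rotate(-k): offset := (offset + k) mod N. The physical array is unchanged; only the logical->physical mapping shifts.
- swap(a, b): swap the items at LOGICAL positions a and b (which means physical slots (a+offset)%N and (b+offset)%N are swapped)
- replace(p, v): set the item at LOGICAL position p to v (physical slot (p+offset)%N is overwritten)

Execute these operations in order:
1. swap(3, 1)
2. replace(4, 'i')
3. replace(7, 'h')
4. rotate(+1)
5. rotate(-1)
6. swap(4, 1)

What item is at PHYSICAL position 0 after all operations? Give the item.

Answer: A

Derivation:
After op 1 (swap(3, 1)): offset=0, physical=[A,D,C,B,E,F,G,H,I], logical=[A,D,C,B,E,F,G,H,I]
After op 2 (replace(4, 'i')): offset=0, physical=[A,D,C,B,i,F,G,H,I], logical=[A,D,C,B,i,F,G,H,I]
After op 3 (replace(7, 'h')): offset=0, physical=[A,D,C,B,i,F,G,h,I], logical=[A,D,C,B,i,F,G,h,I]
After op 4 (rotate(+1)): offset=1, physical=[A,D,C,B,i,F,G,h,I], logical=[D,C,B,i,F,G,h,I,A]
After op 5 (rotate(-1)): offset=0, physical=[A,D,C,B,i,F,G,h,I], logical=[A,D,C,B,i,F,G,h,I]
After op 6 (swap(4, 1)): offset=0, physical=[A,i,C,B,D,F,G,h,I], logical=[A,i,C,B,D,F,G,h,I]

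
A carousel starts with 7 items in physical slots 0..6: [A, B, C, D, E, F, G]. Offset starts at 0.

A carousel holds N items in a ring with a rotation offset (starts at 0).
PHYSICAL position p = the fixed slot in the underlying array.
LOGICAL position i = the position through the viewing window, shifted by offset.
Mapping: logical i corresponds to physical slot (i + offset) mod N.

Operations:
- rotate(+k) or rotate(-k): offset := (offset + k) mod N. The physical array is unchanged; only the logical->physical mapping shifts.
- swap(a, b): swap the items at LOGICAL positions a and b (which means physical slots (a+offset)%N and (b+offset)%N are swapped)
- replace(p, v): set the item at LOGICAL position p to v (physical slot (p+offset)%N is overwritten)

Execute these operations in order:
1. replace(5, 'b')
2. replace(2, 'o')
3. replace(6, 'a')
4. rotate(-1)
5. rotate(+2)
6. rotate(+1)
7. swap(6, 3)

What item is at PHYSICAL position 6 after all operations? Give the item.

Answer: a

Derivation:
After op 1 (replace(5, 'b')): offset=0, physical=[A,B,C,D,E,b,G], logical=[A,B,C,D,E,b,G]
After op 2 (replace(2, 'o')): offset=0, physical=[A,B,o,D,E,b,G], logical=[A,B,o,D,E,b,G]
After op 3 (replace(6, 'a')): offset=0, physical=[A,B,o,D,E,b,a], logical=[A,B,o,D,E,b,a]
After op 4 (rotate(-1)): offset=6, physical=[A,B,o,D,E,b,a], logical=[a,A,B,o,D,E,b]
After op 5 (rotate(+2)): offset=1, physical=[A,B,o,D,E,b,a], logical=[B,o,D,E,b,a,A]
After op 6 (rotate(+1)): offset=2, physical=[A,B,o,D,E,b,a], logical=[o,D,E,b,a,A,B]
After op 7 (swap(6, 3)): offset=2, physical=[A,b,o,D,E,B,a], logical=[o,D,E,B,a,A,b]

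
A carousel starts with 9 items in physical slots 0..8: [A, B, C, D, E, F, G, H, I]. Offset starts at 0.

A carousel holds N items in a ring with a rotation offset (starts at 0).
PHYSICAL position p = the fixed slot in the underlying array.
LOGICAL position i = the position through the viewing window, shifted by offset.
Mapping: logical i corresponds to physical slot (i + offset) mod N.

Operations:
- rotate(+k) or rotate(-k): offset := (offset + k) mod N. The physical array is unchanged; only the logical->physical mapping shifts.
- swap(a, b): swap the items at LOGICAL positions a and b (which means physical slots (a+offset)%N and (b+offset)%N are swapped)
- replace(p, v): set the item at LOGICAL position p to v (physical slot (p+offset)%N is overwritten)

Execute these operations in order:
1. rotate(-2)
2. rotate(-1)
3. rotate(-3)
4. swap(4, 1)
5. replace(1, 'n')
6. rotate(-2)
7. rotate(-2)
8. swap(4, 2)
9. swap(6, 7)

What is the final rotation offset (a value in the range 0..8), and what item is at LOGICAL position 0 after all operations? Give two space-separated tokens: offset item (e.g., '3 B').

After op 1 (rotate(-2)): offset=7, physical=[A,B,C,D,E,F,G,H,I], logical=[H,I,A,B,C,D,E,F,G]
After op 2 (rotate(-1)): offset=6, physical=[A,B,C,D,E,F,G,H,I], logical=[G,H,I,A,B,C,D,E,F]
After op 3 (rotate(-3)): offset=3, physical=[A,B,C,D,E,F,G,H,I], logical=[D,E,F,G,H,I,A,B,C]
After op 4 (swap(4, 1)): offset=3, physical=[A,B,C,D,H,F,G,E,I], logical=[D,H,F,G,E,I,A,B,C]
After op 5 (replace(1, 'n')): offset=3, physical=[A,B,C,D,n,F,G,E,I], logical=[D,n,F,G,E,I,A,B,C]
After op 6 (rotate(-2)): offset=1, physical=[A,B,C,D,n,F,G,E,I], logical=[B,C,D,n,F,G,E,I,A]
After op 7 (rotate(-2)): offset=8, physical=[A,B,C,D,n,F,G,E,I], logical=[I,A,B,C,D,n,F,G,E]
After op 8 (swap(4, 2)): offset=8, physical=[A,D,C,B,n,F,G,E,I], logical=[I,A,D,C,B,n,F,G,E]
After op 9 (swap(6, 7)): offset=8, physical=[A,D,C,B,n,G,F,E,I], logical=[I,A,D,C,B,n,G,F,E]

Answer: 8 I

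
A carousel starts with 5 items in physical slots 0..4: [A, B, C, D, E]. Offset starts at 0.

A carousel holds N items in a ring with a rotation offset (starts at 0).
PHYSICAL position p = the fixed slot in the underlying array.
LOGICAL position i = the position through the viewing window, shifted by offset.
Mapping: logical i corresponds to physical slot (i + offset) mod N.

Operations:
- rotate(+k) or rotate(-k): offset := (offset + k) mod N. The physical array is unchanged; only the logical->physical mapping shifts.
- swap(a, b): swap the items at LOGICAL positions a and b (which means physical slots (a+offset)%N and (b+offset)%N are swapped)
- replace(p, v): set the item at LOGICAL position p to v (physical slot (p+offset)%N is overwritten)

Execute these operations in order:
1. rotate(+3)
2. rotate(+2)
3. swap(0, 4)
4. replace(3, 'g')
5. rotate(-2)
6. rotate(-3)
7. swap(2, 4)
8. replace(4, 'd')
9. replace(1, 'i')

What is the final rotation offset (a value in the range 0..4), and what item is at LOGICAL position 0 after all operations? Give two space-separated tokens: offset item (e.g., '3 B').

After op 1 (rotate(+3)): offset=3, physical=[A,B,C,D,E], logical=[D,E,A,B,C]
After op 2 (rotate(+2)): offset=0, physical=[A,B,C,D,E], logical=[A,B,C,D,E]
After op 3 (swap(0, 4)): offset=0, physical=[E,B,C,D,A], logical=[E,B,C,D,A]
After op 4 (replace(3, 'g')): offset=0, physical=[E,B,C,g,A], logical=[E,B,C,g,A]
After op 5 (rotate(-2)): offset=3, physical=[E,B,C,g,A], logical=[g,A,E,B,C]
After op 6 (rotate(-3)): offset=0, physical=[E,B,C,g,A], logical=[E,B,C,g,A]
After op 7 (swap(2, 4)): offset=0, physical=[E,B,A,g,C], logical=[E,B,A,g,C]
After op 8 (replace(4, 'd')): offset=0, physical=[E,B,A,g,d], logical=[E,B,A,g,d]
After op 9 (replace(1, 'i')): offset=0, physical=[E,i,A,g,d], logical=[E,i,A,g,d]

Answer: 0 E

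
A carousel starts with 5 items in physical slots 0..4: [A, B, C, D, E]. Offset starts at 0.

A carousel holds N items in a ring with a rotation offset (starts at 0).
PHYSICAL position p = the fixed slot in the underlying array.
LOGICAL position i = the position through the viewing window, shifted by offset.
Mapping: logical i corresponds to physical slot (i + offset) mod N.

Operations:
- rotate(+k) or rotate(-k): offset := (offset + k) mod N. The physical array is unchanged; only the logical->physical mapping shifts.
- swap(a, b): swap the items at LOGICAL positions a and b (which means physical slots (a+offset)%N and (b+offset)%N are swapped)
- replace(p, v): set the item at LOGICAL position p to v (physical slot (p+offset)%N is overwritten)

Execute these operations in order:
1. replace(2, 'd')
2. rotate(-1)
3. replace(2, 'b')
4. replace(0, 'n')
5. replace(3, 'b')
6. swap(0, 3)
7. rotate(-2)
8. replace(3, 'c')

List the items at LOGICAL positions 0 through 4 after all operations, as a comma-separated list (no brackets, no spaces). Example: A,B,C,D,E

Answer: n,D,b,c,b

Derivation:
After op 1 (replace(2, 'd')): offset=0, physical=[A,B,d,D,E], logical=[A,B,d,D,E]
After op 2 (rotate(-1)): offset=4, physical=[A,B,d,D,E], logical=[E,A,B,d,D]
After op 3 (replace(2, 'b')): offset=4, physical=[A,b,d,D,E], logical=[E,A,b,d,D]
After op 4 (replace(0, 'n')): offset=4, physical=[A,b,d,D,n], logical=[n,A,b,d,D]
After op 5 (replace(3, 'b')): offset=4, physical=[A,b,b,D,n], logical=[n,A,b,b,D]
After op 6 (swap(0, 3)): offset=4, physical=[A,b,n,D,b], logical=[b,A,b,n,D]
After op 7 (rotate(-2)): offset=2, physical=[A,b,n,D,b], logical=[n,D,b,A,b]
After op 8 (replace(3, 'c')): offset=2, physical=[c,b,n,D,b], logical=[n,D,b,c,b]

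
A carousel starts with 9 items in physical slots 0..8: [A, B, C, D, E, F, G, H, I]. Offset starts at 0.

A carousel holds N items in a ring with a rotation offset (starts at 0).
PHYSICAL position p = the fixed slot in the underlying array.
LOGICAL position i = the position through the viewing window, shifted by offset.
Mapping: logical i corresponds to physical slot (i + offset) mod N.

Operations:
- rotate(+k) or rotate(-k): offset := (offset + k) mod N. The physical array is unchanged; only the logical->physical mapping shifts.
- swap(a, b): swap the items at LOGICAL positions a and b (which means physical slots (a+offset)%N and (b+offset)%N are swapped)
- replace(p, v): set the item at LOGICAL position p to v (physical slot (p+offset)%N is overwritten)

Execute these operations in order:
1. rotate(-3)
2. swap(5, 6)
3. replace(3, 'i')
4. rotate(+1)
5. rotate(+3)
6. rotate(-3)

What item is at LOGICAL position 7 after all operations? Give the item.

After op 1 (rotate(-3)): offset=6, physical=[A,B,C,D,E,F,G,H,I], logical=[G,H,I,A,B,C,D,E,F]
After op 2 (swap(5, 6)): offset=6, physical=[A,B,D,C,E,F,G,H,I], logical=[G,H,I,A,B,D,C,E,F]
After op 3 (replace(3, 'i')): offset=6, physical=[i,B,D,C,E,F,G,H,I], logical=[G,H,I,i,B,D,C,E,F]
After op 4 (rotate(+1)): offset=7, physical=[i,B,D,C,E,F,G,H,I], logical=[H,I,i,B,D,C,E,F,G]
After op 5 (rotate(+3)): offset=1, physical=[i,B,D,C,E,F,G,H,I], logical=[B,D,C,E,F,G,H,I,i]
After op 6 (rotate(-3)): offset=7, physical=[i,B,D,C,E,F,G,H,I], logical=[H,I,i,B,D,C,E,F,G]

Answer: F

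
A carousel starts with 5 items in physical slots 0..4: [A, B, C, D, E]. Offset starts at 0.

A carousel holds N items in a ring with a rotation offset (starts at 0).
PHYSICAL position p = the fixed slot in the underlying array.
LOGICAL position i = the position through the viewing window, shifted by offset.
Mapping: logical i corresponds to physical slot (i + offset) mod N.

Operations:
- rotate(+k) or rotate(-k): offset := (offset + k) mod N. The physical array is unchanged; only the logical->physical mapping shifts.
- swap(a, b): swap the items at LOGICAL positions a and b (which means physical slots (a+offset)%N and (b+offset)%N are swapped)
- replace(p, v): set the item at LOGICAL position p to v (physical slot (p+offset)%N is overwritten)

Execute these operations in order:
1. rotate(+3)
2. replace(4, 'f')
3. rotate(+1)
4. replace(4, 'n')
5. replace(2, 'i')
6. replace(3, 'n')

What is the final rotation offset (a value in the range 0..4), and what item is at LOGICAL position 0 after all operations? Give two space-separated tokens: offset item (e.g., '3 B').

After op 1 (rotate(+3)): offset=3, physical=[A,B,C,D,E], logical=[D,E,A,B,C]
After op 2 (replace(4, 'f')): offset=3, physical=[A,B,f,D,E], logical=[D,E,A,B,f]
After op 3 (rotate(+1)): offset=4, physical=[A,B,f,D,E], logical=[E,A,B,f,D]
After op 4 (replace(4, 'n')): offset=4, physical=[A,B,f,n,E], logical=[E,A,B,f,n]
After op 5 (replace(2, 'i')): offset=4, physical=[A,i,f,n,E], logical=[E,A,i,f,n]
After op 6 (replace(3, 'n')): offset=4, physical=[A,i,n,n,E], logical=[E,A,i,n,n]

Answer: 4 E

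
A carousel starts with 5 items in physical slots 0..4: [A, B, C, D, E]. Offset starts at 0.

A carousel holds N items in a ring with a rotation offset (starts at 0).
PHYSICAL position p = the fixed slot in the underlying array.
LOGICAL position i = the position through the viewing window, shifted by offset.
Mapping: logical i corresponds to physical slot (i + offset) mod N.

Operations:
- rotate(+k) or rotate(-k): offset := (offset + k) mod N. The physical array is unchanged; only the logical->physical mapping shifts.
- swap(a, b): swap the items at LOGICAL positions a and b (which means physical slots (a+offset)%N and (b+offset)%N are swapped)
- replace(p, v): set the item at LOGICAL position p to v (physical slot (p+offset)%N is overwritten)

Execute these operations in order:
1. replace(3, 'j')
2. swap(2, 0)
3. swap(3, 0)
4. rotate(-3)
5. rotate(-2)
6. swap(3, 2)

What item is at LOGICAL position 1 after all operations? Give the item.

Answer: B

Derivation:
After op 1 (replace(3, 'j')): offset=0, physical=[A,B,C,j,E], logical=[A,B,C,j,E]
After op 2 (swap(2, 0)): offset=0, physical=[C,B,A,j,E], logical=[C,B,A,j,E]
After op 3 (swap(3, 0)): offset=0, physical=[j,B,A,C,E], logical=[j,B,A,C,E]
After op 4 (rotate(-3)): offset=2, physical=[j,B,A,C,E], logical=[A,C,E,j,B]
After op 5 (rotate(-2)): offset=0, physical=[j,B,A,C,E], logical=[j,B,A,C,E]
After op 6 (swap(3, 2)): offset=0, physical=[j,B,C,A,E], logical=[j,B,C,A,E]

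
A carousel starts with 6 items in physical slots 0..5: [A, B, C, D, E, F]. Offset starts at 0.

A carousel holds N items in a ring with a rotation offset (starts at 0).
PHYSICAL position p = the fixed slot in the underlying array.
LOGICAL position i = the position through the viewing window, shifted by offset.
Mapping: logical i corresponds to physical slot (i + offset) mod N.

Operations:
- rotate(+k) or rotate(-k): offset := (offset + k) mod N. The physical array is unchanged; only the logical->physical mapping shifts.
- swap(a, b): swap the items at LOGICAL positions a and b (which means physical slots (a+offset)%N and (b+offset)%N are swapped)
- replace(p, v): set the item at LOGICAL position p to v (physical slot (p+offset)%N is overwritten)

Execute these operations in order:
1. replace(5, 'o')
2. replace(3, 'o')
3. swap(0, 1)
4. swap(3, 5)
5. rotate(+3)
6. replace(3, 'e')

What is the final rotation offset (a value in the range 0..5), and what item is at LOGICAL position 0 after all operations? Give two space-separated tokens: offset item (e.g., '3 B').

After op 1 (replace(5, 'o')): offset=0, physical=[A,B,C,D,E,o], logical=[A,B,C,D,E,o]
After op 2 (replace(3, 'o')): offset=0, physical=[A,B,C,o,E,o], logical=[A,B,C,o,E,o]
After op 3 (swap(0, 1)): offset=0, physical=[B,A,C,o,E,o], logical=[B,A,C,o,E,o]
After op 4 (swap(3, 5)): offset=0, physical=[B,A,C,o,E,o], logical=[B,A,C,o,E,o]
After op 5 (rotate(+3)): offset=3, physical=[B,A,C,o,E,o], logical=[o,E,o,B,A,C]
After op 6 (replace(3, 'e')): offset=3, physical=[e,A,C,o,E,o], logical=[o,E,o,e,A,C]

Answer: 3 o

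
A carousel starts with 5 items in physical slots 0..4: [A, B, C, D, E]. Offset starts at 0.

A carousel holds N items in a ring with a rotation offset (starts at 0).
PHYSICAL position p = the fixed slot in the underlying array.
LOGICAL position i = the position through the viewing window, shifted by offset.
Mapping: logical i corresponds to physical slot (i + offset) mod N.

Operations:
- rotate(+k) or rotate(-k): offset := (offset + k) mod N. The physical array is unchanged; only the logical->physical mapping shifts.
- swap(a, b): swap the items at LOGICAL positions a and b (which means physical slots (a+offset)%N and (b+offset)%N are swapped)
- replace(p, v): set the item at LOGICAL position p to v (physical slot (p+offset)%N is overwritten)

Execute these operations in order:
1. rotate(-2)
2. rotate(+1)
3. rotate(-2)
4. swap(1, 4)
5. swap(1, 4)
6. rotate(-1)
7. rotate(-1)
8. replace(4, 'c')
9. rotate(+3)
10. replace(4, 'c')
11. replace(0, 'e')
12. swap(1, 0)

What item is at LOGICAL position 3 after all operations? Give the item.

After op 1 (rotate(-2)): offset=3, physical=[A,B,C,D,E], logical=[D,E,A,B,C]
After op 2 (rotate(+1)): offset=4, physical=[A,B,C,D,E], logical=[E,A,B,C,D]
After op 3 (rotate(-2)): offset=2, physical=[A,B,C,D,E], logical=[C,D,E,A,B]
After op 4 (swap(1, 4)): offset=2, physical=[A,D,C,B,E], logical=[C,B,E,A,D]
After op 5 (swap(1, 4)): offset=2, physical=[A,B,C,D,E], logical=[C,D,E,A,B]
After op 6 (rotate(-1)): offset=1, physical=[A,B,C,D,E], logical=[B,C,D,E,A]
After op 7 (rotate(-1)): offset=0, physical=[A,B,C,D,E], logical=[A,B,C,D,E]
After op 8 (replace(4, 'c')): offset=0, physical=[A,B,C,D,c], logical=[A,B,C,D,c]
After op 9 (rotate(+3)): offset=3, physical=[A,B,C,D,c], logical=[D,c,A,B,C]
After op 10 (replace(4, 'c')): offset=3, physical=[A,B,c,D,c], logical=[D,c,A,B,c]
After op 11 (replace(0, 'e')): offset=3, physical=[A,B,c,e,c], logical=[e,c,A,B,c]
After op 12 (swap(1, 0)): offset=3, physical=[A,B,c,c,e], logical=[c,e,A,B,c]

Answer: B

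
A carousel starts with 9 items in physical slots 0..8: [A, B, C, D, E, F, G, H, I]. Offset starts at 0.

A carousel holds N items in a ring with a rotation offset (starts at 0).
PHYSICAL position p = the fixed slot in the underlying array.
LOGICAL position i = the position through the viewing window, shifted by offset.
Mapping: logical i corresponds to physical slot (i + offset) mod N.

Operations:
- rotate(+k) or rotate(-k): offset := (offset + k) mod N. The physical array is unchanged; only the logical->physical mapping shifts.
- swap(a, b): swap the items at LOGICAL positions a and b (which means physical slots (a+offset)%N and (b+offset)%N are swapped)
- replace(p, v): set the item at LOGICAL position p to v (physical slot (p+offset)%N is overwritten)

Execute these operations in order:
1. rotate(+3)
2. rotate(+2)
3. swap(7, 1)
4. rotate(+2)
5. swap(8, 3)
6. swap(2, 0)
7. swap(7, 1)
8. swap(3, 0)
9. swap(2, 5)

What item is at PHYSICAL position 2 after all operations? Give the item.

Answer: C

Derivation:
After op 1 (rotate(+3)): offset=3, physical=[A,B,C,D,E,F,G,H,I], logical=[D,E,F,G,H,I,A,B,C]
After op 2 (rotate(+2)): offset=5, physical=[A,B,C,D,E,F,G,H,I], logical=[F,G,H,I,A,B,C,D,E]
After op 3 (swap(7, 1)): offset=5, physical=[A,B,C,G,E,F,D,H,I], logical=[F,D,H,I,A,B,C,G,E]
After op 4 (rotate(+2)): offset=7, physical=[A,B,C,G,E,F,D,H,I], logical=[H,I,A,B,C,G,E,F,D]
After op 5 (swap(8, 3)): offset=7, physical=[A,D,C,G,E,F,B,H,I], logical=[H,I,A,D,C,G,E,F,B]
After op 6 (swap(2, 0)): offset=7, physical=[H,D,C,G,E,F,B,A,I], logical=[A,I,H,D,C,G,E,F,B]
After op 7 (swap(7, 1)): offset=7, physical=[H,D,C,G,E,I,B,A,F], logical=[A,F,H,D,C,G,E,I,B]
After op 8 (swap(3, 0)): offset=7, physical=[H,A,C,G,E,I,B,D,F], logical=[D,F,H,A,C,G,E,I,B]
After op 9 (swap(2, 5)): offset=7, physical=[G,A,C,H,E,I,B,D,F], logical=[D,F,G,A,C,H,E,I,B]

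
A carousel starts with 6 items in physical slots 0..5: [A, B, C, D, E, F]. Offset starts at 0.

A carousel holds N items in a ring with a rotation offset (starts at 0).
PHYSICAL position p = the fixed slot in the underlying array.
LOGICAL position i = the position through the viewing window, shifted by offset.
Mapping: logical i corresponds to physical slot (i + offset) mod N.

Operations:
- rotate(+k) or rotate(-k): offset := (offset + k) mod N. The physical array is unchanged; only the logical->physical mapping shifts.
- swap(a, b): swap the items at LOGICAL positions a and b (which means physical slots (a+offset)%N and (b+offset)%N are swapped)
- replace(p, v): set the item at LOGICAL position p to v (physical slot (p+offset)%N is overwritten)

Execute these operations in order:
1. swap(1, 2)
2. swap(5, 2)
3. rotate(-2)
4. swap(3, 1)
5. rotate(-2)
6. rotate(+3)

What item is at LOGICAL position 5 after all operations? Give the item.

Answer: E

Derivation:
After op 1 (swap(1, 2)): offset=0, physical=[A,C,B,D,E,F], logical=[A,C,B,D,E,F]
After op 2 (swap(5, 2)): offset=0, physical=[A,C,F,D,E,B], logical=[A,C,F,D,E,B]
After op 3 (rotate(-2)): offset=4, physical=[A,C,F,D,E,B], logical=[E,B,A,C,F,D]
After op 4 (swap(3, 1)): offset=4, physical=[A,B,F,D,E,C], logical=[E,C,A,B,F,D]
After op 5 (rotate(-2)): offset=2, physical=[A,B,F,D,E,C], logical=[F,D,E,C,A,B]
After op 6 (rotate(+3)): offset=5, physical=[A,B,F,D,E,C], logical=[C,A,B,F,D,E]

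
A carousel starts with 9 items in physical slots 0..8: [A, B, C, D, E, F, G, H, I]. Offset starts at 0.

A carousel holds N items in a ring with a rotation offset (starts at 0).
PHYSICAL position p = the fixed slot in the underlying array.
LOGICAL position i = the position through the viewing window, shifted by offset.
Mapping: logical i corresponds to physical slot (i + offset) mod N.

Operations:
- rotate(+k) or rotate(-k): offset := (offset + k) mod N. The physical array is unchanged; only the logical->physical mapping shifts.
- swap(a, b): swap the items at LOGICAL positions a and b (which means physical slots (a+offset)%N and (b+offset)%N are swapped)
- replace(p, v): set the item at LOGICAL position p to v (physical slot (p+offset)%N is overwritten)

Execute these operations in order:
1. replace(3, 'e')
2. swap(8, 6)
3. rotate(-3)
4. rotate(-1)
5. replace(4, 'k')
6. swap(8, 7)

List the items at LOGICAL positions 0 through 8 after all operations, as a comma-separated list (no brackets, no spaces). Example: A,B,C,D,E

Answer: F,I,H,G,k,B,C,E,e

Derivation:
After op 1 (replace(3, 'e')): offset=0, physical=[A,B,C,e,E,F,G,H,I], logical=[A,B,C,e,E,F,G,H,I]
After op 2 (swap(8, 6)): offset=0, physical=[A,B,C,e,E,F,I,H,G], logical=[A,B,C,e,E,F,I,H,G]
After op 3 (rotate(-3)): offset=6, physical=[A,B,C,e,E,F,I,H,G], logical=[I,H,G,A,B,C,e,E,F]
After op 4 (rotate(-1)): offset=5, physical=[A,B,C,e,E,F,I,H,G], logical=[F,I,H,G,A,B,C,e,E]
After op 5 (replace(4, 'k')): offset=5, physical=[k,B,C,e,E,F,I,H,G], logical=[F,I,H,G,k,B,C,e,E]
After op 6 (swap(8, 7)): offset=5, physical=[k,B,C,E,e,F,I,H,G], logical=[F,I,H,G,k,B,C,E,e]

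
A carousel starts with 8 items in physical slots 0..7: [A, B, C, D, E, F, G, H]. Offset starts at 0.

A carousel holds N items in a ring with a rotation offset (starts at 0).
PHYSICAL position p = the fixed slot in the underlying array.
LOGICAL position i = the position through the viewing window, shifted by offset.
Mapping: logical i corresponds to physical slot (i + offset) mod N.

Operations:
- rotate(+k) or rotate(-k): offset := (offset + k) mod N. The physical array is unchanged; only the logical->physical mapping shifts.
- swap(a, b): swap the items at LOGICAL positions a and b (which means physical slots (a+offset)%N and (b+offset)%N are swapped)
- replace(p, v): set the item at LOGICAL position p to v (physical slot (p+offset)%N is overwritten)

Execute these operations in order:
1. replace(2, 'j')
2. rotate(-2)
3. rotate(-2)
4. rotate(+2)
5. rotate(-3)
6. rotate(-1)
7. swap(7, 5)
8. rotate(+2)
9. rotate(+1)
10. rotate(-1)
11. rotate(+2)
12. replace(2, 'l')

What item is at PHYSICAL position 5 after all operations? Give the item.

After op 1 (replace(2, 'j')): offset=0, physical=[A,B,j,D,E,F,G,H], logical=[A,B,j,D,E,F,G,H]
After op 2 (rotate(-2)): offset=6, physical=[A,B,j,D,E,F,G,H], logical=[G,H,A,B,j,D,E,F]
After op 3 (rotate(-2)): offset=4, physical=[A,B,j,D,E,F,G,H], logical=[E,F,G,H,A,B,j,D]
After op 4 (rotate(+2)): offset=6, physical=[A,B,j,D,E,F,G,H], logical=[G,H,A,B,j,D,E,F]
After op 5 (rotate(-3)): offset=3, physical=[A,B,j,D,E,F,G,H], logical=[D,E,F,G,H,A,B,j]
After op 6 (rotate(-1)): offset=2, physical=[A,B,j,D,E,F,G,H], logical=[j,D,E,F,G,H,A,B]
After op 7 (swap(7, 5)): offset=2, physical=[A,H,j,D,E,F,G,B], logical=[j,D,E,F,G,B,A,H]
After op 8 (rotate(+2)): offset=4, physical=[A,H,j,D,E,F,G,B], logical=[E,F,G,B,A,H,j,D]
After op 9 (rotate(+1)): offset=5, physical=[A,H,j,D,E,F,G,B], logical=[F,G,B,A,H,j,D,E]
After op 10 (rotate(-1)): offset=4, physical=[A,H,j,D,E,F,G,B], logical=[E,F,G,B,A,H,j,D]
After op 11 (rotate(+2)): offset=6, physical=[A,H,j,D,E,F,G,B], logical=[G,B,A,H,j,D,E,F]
After op 12 (replace(2, 'l')): offset=6, physical=[l,H,j,D,E,F,G,B], logical=[G,B,l,H,j,D,E,F]

Answer: F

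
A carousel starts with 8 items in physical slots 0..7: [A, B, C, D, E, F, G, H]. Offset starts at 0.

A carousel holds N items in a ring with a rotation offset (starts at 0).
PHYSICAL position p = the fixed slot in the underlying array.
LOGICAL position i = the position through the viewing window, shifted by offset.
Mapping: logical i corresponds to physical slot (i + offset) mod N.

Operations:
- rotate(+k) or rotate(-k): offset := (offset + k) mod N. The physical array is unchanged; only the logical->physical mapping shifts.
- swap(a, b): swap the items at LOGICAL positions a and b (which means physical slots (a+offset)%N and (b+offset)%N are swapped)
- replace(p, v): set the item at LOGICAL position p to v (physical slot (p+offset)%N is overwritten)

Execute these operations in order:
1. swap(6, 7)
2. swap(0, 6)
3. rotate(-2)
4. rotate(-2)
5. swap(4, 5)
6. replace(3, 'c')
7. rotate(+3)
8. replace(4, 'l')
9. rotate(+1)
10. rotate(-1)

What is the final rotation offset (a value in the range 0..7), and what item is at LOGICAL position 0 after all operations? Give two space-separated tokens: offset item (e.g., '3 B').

Answer: 7 c

Derivation:
After op 1 (swap(6, 7)): offset=0, physical=[A,B,C,D,E,F,H,G], logical=[A,B,C,D,E,F,H,G]
After op 2 (swap(0, 6)): offset=0, physical=[H,B,C,D,E,F,A,G], logical=[H,B,C,D,E,F,A,G]
After op 3 (rotate(-2)): offset=6, physical=[H,B,C,D,E,F,A,G], logical=[A,G,H,B,C,D,E,F]
After op 4 (rotate(-2)): offset=4, physical=[H,B,C,D,E,F,A,G], logical=[E,F,A,G,H,B,C,D]
After op 5 (swap(4, 5)): offset=4, physical=[B,H,C,D,E,F,A,G], logical=[E,F,A,G,B,H,C,D]
After op 6 (replace(3, 'c')): offset=4, physical=[B,H,C,D,E,F,A,c], logical=[E,F,A,c,B,H,C,D]
After op 7 (rotate(+3)): offset=7, physical=[B,H,C,D,E,F,A,c], logical=[c,B,H,C,D,E,F,A]
After op 8 (replace(4, 'l')): offset=7, physical=[B,H,C,l,E,F,A,c], logical=[c,B,H,C,l,E,F,A]
After op 9 (rotate(+1)): offset=0, physical=[B,H,C,l,E,F,A,c], logical=[B,H,C,l,E,F,A,c]
After op 10 (rotate(-1)): offset=7, physical=[B,H,C,l,E,F,A,c], logical=[c,B,H,C,l,E,F,A]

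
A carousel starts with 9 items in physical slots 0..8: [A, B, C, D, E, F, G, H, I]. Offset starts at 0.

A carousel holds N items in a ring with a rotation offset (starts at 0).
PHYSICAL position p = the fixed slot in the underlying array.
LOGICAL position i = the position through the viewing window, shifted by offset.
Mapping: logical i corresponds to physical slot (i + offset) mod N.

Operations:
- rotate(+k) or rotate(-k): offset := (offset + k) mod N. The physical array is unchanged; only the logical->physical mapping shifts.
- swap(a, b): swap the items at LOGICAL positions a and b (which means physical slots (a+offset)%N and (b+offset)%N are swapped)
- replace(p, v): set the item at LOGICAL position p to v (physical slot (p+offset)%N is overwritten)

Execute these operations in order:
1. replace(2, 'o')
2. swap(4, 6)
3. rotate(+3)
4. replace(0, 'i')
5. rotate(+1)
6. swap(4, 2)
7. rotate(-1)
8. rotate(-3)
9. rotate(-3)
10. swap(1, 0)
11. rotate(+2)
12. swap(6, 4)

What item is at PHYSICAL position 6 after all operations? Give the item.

Answer: H

Derivation:
After op 1 (replace(2, 'o')): offset=0, physical=[A,B,o,D,E,F,G,H,I], logical=[A,B,o,D,E,F,G,H,I]
After op 2 (swap(4, 6)): offset=0, physical=[A,B,o,D,G,F,E,H,I], logical=[A,B,o,D,G,F,E,H,I]
After op 3 (rotate(+3)): offset=3, physical=[A,B,o,D,G,F,E,H,I], logical=[D,G,F,E,H,I,A,B,o]
After op 4 (replace(0, 'i')): offset=3, physical=[A,B,o,i,G,F,E,H,I], logical=[i,G,F,E,H,I,A,B,o]
After op 5 (rotate(+1)): offset=4, physical=[A,B,o,i,G,F,E,H,I], logical=[G,F,E,H,I,A,B,o,i]
After op 6 (swap(4, 2)): offset=4, physical=[A,B,o,i,G,F,I,H,E], logical=[G,F,I,H,E,A,B,o,i]
After op 7 (rotate(-1)): offset=3, physical=[A,B,o,i,G,F,I,H,E], logical=[i,G,F,I,H,E,A,B,o]
After op 8 (rotate(-3)): offset=0, physical=[A,B,o,i,G,F,I,H,E], logical=[A,B,o,i,G,F,I,H,E]
After op 9 (rotate(-3)): offset=6, physical=[A,B,o,i,G,F,I,H,E], logical=[I,H,E,A,B,o,i,G,F]
After op 10 (swap(1, 0)): offset=6, physical=[A,B,o,i,G,F,H,I,E], logical=[H,I,E,A,B,o,i,G,F]
After op 11 (rotate(+2)): offset=8, physical=[A,B,o,i,G,F,H,I,E], logical=[E,A,B,o,i,G,F,H,I]
After op 12 (swap(6, 4)): offset=8, physical=[A,B,o,F,G,i,H,I,E], logical=[E,A,B,o,F,G,i,H,I]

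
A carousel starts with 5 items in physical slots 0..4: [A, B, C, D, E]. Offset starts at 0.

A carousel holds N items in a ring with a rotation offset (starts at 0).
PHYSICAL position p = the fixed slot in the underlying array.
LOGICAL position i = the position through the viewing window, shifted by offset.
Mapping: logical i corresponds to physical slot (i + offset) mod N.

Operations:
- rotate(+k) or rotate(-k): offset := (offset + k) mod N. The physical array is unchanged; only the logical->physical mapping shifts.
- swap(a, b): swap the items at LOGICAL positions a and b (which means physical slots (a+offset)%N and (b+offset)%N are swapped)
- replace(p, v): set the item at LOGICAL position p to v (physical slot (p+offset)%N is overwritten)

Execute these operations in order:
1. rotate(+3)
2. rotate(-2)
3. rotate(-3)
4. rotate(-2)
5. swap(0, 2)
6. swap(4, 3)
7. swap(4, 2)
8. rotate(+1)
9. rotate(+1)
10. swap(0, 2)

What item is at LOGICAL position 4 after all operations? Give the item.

Answer: C

Derivation:
After op 1 (rotate(+3)): offset=3, physical=[A,B,C,D,E], logical=[D,E,A,B,C]
After op 2 (rotate(-2)): offset=1, physical=[A,B,C,D,E], logical=[B,C,D,E,A]
After op 3 (rotate(-3)): offset=3, physical=[A,B,C,D,E], logical=[D,E,A,B,C]
After op 4 (rotate(-2)): offset=1, physical=[A,B,C,D,E], logical=[B,C,D,E,A]
After op 5 (swap(0, 2)): offset=1, physical=[A,D,C,B,E], logical=[D,C,B,E,A]
After op 6 (swap(4, 3)): offset=1, physical=[E,D,C,B,A], logical=[D,C,B,A,E]
After op 7 (swap(4, 2)): offset=1, physical=[B,D,C,E,A], logical=[D,C,E,A,B]
After op 8 (rotate(+1)): offset=2, physical=[B,D,C,E,A], logical=[C,E,A,B,D]
After op 9 (rotate(+1)): offset=3, physical=[B,D,C,E,A], logical=[E,A,B,D,C]
After op 10 (swap(0, 2)): offset=3, physical=[E,D,C,B,A], logical=[B,A,E,D,C]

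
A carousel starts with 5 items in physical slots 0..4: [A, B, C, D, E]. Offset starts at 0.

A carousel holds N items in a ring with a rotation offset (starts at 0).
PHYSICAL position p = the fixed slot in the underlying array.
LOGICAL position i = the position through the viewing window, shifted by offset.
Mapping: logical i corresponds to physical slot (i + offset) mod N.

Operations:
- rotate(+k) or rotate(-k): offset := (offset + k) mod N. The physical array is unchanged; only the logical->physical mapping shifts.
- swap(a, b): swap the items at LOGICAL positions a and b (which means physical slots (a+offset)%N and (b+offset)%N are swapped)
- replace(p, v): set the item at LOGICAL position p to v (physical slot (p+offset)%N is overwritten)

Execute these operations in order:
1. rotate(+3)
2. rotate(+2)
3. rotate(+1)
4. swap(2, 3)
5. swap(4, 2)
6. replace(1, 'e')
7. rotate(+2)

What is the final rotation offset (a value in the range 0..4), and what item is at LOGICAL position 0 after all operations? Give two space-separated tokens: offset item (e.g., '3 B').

Answer: 3 A

Derivation:
After op 1 (rotate(+3)): offset=3, physical=[A,B,C,D,E], logical=[D,E,A,B,C]
After op 2 (rotate(+2)): offset=0, physical=[A,B,C,D,E], logical=[A,B,C,D,E]
After op 3 (rotate(+1)): offset=1, physical=[A,B,C,D,E], logical=[B,C,D,E,A]
After op 4 (swap(2, 3)): offset=1, physical=[A,B,C,E,D], logical=[B,C,E,D,A]
After op 5 (swap(4, 2)): offset=1, physical=[E,B,C,A,D], logical=[B,C,A,D,E]
After op 6 (replace(1, 'e')): offset=1, physical=[E,B,e,A,D], logical=[B,e,A,D,E]
After op 7 (rotate(+2)): offset=3, physical=[E,B,e,A,D], logical=[A,D,E,B,e]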